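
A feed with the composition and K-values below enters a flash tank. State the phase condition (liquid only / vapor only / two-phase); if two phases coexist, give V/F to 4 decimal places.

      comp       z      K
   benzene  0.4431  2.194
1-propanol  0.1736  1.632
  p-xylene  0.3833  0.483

ΣzᵢKᵢ = 1.4406; Σzᵢ/Kᵢ = 1.1019.
Both exceed 1, so a two-phase solution exists.
Rachford–Rice: g(ψ) = Σ zᵢ(Kᵢ−1)/(1+ψ(Kᵢ−1)) = 0.
Iterate (Newton) starting at ψ = 0.5:
  ψ = 0.5000: g = 0.14740, g' = -0.4741 → ψ = 0.8109
  ψ = 0.8109: g = 0.00011, g' = -0.4971 → ψ = 0.8112
Converged at ψ = 0.8112.

two-phase, V/F = 0.8112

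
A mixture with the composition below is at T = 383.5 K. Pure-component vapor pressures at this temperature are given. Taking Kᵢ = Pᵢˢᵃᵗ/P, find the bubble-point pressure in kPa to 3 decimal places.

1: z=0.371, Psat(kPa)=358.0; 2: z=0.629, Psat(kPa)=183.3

At the bubble point ψ → 0, so ΣzᵢKᵢ = 1 with Kᵢ = Pᵢˢᵃᵗ/P ⇒ P = ΣzᵢPᵢˢᵃᵗ.
P = 0.371·358.0 + 0.629·183.3 = 248.114 kPa

Pbub = 248.114 kPa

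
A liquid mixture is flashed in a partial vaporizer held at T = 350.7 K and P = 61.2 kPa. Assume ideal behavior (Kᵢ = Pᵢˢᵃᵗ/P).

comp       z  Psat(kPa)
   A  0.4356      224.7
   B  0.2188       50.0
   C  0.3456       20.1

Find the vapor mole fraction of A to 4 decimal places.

Raoult's law: Kᵢ = Pᵢˢᵃᵗ/P = Pᵢˢᵃᵗ/61.2.
  K_A = 224.7/61.2 = 3.671569, K_B = 50.0/61.2 = 0.816993, K_C = 20.1/61.2 = 0.328431
Rachford–Rice: g(ψ) = Σ zᵢ(Kᵢ−1)/(1+ψ(Kᵢ−1)) = 0.
g(0) = ΣzᵢKᵢ − 1 = 0.8916 and g(1) = 1 − Σzᵢ/Kᵢ = -0.4387, so a root lies in (0, 1).
Newton–Raphson from ψ = 0.37:
  ψ = 0.3700: g = 0.23346, g' = -1.0707 → ψ = 0.5880
  ψ = 0.5880: g = 0.02420, g' = -0.9053 → ψ = 0.6148
Converged at ψ = 0.6148.
Compositions from xᵢ = zᵢ/(1+ψ(Kᵢ−1)), yᵢ = Kᵢxᵢ:
  A: x = 0.1649, y = 0.6053
  B: x = 0.2465, y = 0.2014
  C: x = 0.5886, y = 0.1933

y_A = 0.6053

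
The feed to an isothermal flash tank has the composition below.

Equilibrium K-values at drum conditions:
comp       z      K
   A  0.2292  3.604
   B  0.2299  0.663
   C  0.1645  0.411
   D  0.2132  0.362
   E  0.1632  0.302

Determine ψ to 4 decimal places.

Material balance + equilibrium reduce to Σ zᵢ(Kᵢ−1)/(1+ψ(Kᵢ−1)) = 0.
Feasibility: ΣzᵢKᵢ = 1.1725, Σzᵢ/Kᵢ = 1.9399 — both > 1, two phases present.
Newton–Raphson from ψ = 0.5:
  ψ = 0.5000: g = -0.34596, g' = -0.8204 → ψ = 0.0783
  ψ = 0.0783: g = 0.05090, g' = -1.3476 → ψ = 0.1161
  ψ = 0.1161: g = 0.00280, g' = -1.2058 → ψ = 0.1184
Converged at ψ = 0.1184.

ψ = 0.1184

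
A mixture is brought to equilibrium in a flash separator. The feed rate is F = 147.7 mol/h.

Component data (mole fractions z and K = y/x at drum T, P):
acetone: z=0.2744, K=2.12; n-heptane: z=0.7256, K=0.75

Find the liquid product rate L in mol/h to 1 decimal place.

L = 81.3 mol/h

Material balance + equilibrium reduce to Σ zᵢ(Kᵢ−1)/(1+V/F(Kᵢ−1)) = 0.
Feasibility: ΣzᵢKᵢ = 1.1259, Σzᵢ/Kᵢ = 1.0969 — both > 1, two phases present.
Newton–Raphson from V/F = 0.5:
  V/F = 0.5000: g = -0.01031, g' = -0.2007 → V/F = 0.4486
  V/F = 0.4486: g = 0.00023, g' = -0.2100 → V/F = 0.4497
Converged at V/F = 0.4497.
Then V = V/F·F = 0.4497·147.7 = 66.4 mol/h and L = F − V = 81.3 mol/h.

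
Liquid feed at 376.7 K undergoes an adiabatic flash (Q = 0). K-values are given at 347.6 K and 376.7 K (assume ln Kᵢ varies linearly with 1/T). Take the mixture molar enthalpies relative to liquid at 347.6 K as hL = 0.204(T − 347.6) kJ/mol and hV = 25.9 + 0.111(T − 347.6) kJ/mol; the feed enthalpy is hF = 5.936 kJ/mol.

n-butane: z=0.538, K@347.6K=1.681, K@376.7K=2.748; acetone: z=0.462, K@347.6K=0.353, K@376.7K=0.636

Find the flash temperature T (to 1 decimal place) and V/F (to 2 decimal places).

Adiabatic flash: solve Rachford–Rice at each trial T, then check hF = ψ·hV(T) + (1−ψ)·hL(T).
  T = 347.6 K: K = (1.681, 0.353), RR gives ψ = 0.153, H_out = 3.966 kJ/mol
  T = 376.7 K: K = (2.748, 0.636), RR gives ψ = 1.000, H_out = 29.130 kJ/mol
  T = 362.1 K: K = (2.169, 0.479), RR gives ψ = 0.637, H_out = 18.605 kJ/mol
  T = 354.9 K: K = (1.916, 0.413), RR gives ψ = 0.412, H_out = 11.881 kJ/mol
  T = 351.2 K: K = (1.794, 0.382), RR gives ψ = 0.288, H_out = 8.109 kJ/mol
  T = 349.4 K: K = (1.737, 0.367), RR gives ψ = 0.223, H_out = 6.112 kJ/mol
  T = 348.5 K: K = (1.709, 0.360), RR gives ψ = 0.189, H_out = 5.060 kJ/mol
Linear interpolation between T = 348.5 (H_out = 5.060) and T = 349.4 (H_out = 6.112) on hF = 5.936 gives T ≈ 349.2 K, at which ψ = 0.22.

T = 349.2 K, V/F = 0.22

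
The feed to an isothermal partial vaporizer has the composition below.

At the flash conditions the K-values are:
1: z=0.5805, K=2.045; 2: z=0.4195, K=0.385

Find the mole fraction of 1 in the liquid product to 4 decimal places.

x_1 = 0.3705

Material balance + equilibrium reduce to Σ zᵢ(Kᵢ−1)/(1+β(Kᵢ−1)) = 0.
Feasibility: ΣzᵢKᵢ = 1.3486, Σzᵢ/Kᵢ = 1.3735 — both > 1, two phases present.
Binary case is linear: z₁(K₁−1)(1+β(K₂−1)) + z₂(K₂−1)(1+β(K₁−1)) = 0
⇒ β = [z₁(K₁−1)+z₂(K₂−1)] / [−(K₁−1)(K₂−1)] = 0.34863/0.64267 = 0.5425
Compositions from xᵢ = zᵢ/(1+β(Kᵢ−1)), yᵢ = Kᵢxᵢ:
  1: x = 0.3705, y = 0.7576
  2: x = 0.6295, y = 0.2424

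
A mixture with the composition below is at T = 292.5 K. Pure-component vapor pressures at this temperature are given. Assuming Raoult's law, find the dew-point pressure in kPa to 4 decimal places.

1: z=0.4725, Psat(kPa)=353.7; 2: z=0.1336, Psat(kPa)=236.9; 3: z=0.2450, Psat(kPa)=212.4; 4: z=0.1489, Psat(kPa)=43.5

At the dew point ψ → 1, so Σzᵢ/Kᵢ = 1 with Kᵢ = Pᵢˢᵃᵗ/P ⇒ 1/P = Σzᵢ/Pᵢˢᵃᵗ.
1/P = 0.4725/353.7 + 0.1336/236.9 + 0.2450/212.4 + 0.1489/43.5 = 0.0064763 ⇒ P = 154.4091 kPa

Pdew = 154.4091 kPa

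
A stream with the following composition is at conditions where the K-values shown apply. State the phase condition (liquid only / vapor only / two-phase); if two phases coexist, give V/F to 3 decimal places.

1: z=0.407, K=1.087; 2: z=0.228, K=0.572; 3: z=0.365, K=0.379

liquid only

ΣzᵢKᵢ = 0.711; Σzᵢ/Kᵢ = 1.736.
Since ΣzᵢKᵢ < 1 the mixture is below its bubble point — single liquid phase.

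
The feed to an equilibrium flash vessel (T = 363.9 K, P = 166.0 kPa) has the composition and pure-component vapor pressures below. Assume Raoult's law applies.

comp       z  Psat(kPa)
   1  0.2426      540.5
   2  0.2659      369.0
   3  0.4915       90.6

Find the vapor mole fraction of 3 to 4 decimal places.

y_3 = 0.4266

Raoult's law: Kᵢ = Pᵢˢᵃᵗ/P = Pᵢˢᵃᵗ/166.0.
  K_1 = 540.5/166.0 = 3.256024, K_2 = 369.0/166.0 = 2.222892, K_3 = 90.6/166.0 = 0.545783
Newton iteration, ψ⁰ = 0.5:
  ψ = 0.5000: g = 0.17013, g' = -0.5955 → ψ = 0.7857
  ψ = 0.7857: g = 0.01612, g' = -0.5092 → ψ = 0.8173
  ψ = 0.8173: g = 0.00001, g' = -0.5086 → ψ = 0.8174
Converged at ψ = 0.8174.
Compositions from xᵢ = zᵢ/(1+ψ(Kᵢ−1)), yᵢ = Kᵢxᵢ:
  1: x = 0.0853, y = 0.2778
  2: x = 0.1330, y = 0.2956
  3: x = 0.7817, y = 0.4266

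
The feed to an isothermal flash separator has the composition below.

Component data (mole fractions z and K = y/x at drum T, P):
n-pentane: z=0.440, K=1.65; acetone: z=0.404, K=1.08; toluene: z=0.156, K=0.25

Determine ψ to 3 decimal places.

ψ = 0.658

Rachford–Rice: g(ψ) = Σ zᵢ(Kᵢ−1)/(1+ψ(Kᵢ−1)) = 0.
g(0) = ΣzᵢKᵢ − 1 = 0.201 and g(1) = 1 − Σzᵢ/Kᵢ = -0.265, so a root lies in (0, 1).
Newton–Raphson from ψ = 0.46:
  ψ = 0.460: g = 0.0727, g' = -0.317 → ψ = 0.689
  ψ = 0.689: g = -0.0141, g' = -0.467 → ψ = 0.659
  ψ = 0.659: g = -0.0005, g' = -0.437 → ψ = 0.658
Converged at ψ = 0.658.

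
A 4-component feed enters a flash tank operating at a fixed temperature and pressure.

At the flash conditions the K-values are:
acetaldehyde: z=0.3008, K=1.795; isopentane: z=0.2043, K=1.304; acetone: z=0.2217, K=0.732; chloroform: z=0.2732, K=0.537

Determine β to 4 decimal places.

Let β = V/F and solve Σ zᵢ(Kᵢ−1)/(1+β(Kᵢ−1)) = 0.
Feasibility: ΣzᵢKᵢ = 1.1153, Σzᵢ/Kᵢ = 1.1359 — both > 1, two phases present.
Newton–Raphson from β = 0.66:
  β = 0.6600: g = -0.04577, g' = -0.2398 → β = 0.4692
  β = 0.4692: g = -0.00103, g' = -0.2317 → β = 0.4647
Converged at β = 0.4647.

β = 0.4647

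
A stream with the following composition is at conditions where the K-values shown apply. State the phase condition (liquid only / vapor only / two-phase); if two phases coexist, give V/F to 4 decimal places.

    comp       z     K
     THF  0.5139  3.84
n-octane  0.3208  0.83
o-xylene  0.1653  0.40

vapor only

ΣzᵢKᵢ = 2.3058; Σzᵢ/Kᵢ = 0.9336.
Since Σzᵢ/Kᵢ < 1 the mixture is above its dew point — single vapor phase.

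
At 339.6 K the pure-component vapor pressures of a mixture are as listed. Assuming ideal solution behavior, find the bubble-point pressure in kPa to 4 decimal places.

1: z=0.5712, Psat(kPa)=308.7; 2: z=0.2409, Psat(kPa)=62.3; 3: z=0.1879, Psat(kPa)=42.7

At the bubble point ψ → 0, so ΣzᵢKᵢ = 1 with Kᵢ = Pᵢˢᵃᵗ/P ⇒ P = ΣzᵢPᵢˢᵃᵗ.
P = 0.5712·308.7 + 0.2409·62.3 + 0.1879·42.7 = 199.3608 kPa

Pbub = 199.3608 kPa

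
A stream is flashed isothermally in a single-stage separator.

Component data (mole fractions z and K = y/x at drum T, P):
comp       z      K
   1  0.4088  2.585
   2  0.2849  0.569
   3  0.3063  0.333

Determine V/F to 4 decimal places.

Rachford–Rice: g(V/F) = Σ zᵢ(Kᵢ−1)/(1+V/F(Kᵢ−1)) = 0.
Feasibility: ΣzᵢKᵢ = 1.3209, Σzᵢ/Kᵢ = 1.5787 — both > 1, two phases present.
Iterate (Newton) starting at V/F = 0.5:
  V/F = 0.5000: g = -0.10158, g' = -0.7124 → V/F = 0.3574
  V/F = 0.3574: g = 0.00022, g' = -0.7274 → V/F = 0.3577
Converged at V/F = 0.3577.

V/F = 0.3577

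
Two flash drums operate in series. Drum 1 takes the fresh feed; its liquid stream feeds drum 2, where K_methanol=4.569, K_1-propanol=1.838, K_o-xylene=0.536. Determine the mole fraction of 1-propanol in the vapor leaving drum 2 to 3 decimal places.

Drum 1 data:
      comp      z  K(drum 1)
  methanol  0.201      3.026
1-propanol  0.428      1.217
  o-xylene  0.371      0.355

y_1-propanol (drum 2) = 0.465

Drum 1:
Let ψ₁ = V/F and solve Σ zᵢ(Kᵢ−1)/(1+ψ₁(Kᵢ−1)) = 0.
Check two-phase: ΣzᵢKᵢ = 1.261 > 1 and Σzᵢ/Kᵢ = 1.463 > 1, so g(0) = 0.261 > 0 and g(1) = -0.463 < 0.
Newton iteration, ψ₁⁰ = 0.4:
  ψ₁ = 0.400: g = -0.0121, g' = -0.549 → ψ₁ = 0.378
Converged at ψ₁ = 0.378.
Drum-1 compositions:
  methanol: x = 0.114, y = 0.344
  1-propanol: x = 0.396, y = 0.481
  o-xylene: x = 0.491, y = 0.174
Drum-2 feed = drum-1 liquid: z₂ = (0.1138, 0.3956, 0.4906).
Drum 2:
Iterate (Newton) starting at ψ₂ = 0.5:
  ψ₂ = 0.500: g = 0.0831, g' = -0.504 → ψ₂ = 0.665
  ψ₂ = 0.665: g = 0.0041, g' = -0.463 → ψ₂ = 0.674
Converged at ψ₂ = 0.674.
  methanol: x = 0.033, y = 0.153
  1-propanol: x = 0.253, y = 0.465
  o-xylene: x = 0.714, y = 0.383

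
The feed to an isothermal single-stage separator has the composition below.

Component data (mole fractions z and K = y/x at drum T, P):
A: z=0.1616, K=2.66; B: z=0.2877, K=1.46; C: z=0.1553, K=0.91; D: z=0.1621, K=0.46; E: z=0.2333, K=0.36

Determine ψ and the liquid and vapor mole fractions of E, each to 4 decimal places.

Material balance + equilibrium reduce to Σ zᵢ(Kᵢ−1)/(1+ψ(Kᵢ−1)) = 0.
Check two-phase: ΣzᵢKᵢ = 1.1498 > 1 and Σzᵢ/Kᵢ = 1.4289 > 1, so g(0) = 0.1498 > 0 and g(1) = -0.4289 < 0.
Newton iteration, ψ⁰ = 0.5:
  ψ = 0.5000: g = -0.09994, g' = -0.4699 → ψ = 0.2873
  ψ = 0.2873: g = -0.00240, g' = -0.4627 → ψ = 0.2822
Converged at ψ = 0.2822.
Compositions from xᵢ = zᵢ/(1+ψ(Kᵢ−1)), yᵢ = Kᵢxᵢ:
  A: x = 0.1101, y = 0.2927
  B: x = 0.2546, y = 0.3718
  C: x = 0.1593, y = 0.1450
  D: x = 0.1912, y = 0.0880
  E: x = 0.2847, y = 0.1025

ψ = 0.2822, x_E = 0.2847, y_E = 0.1025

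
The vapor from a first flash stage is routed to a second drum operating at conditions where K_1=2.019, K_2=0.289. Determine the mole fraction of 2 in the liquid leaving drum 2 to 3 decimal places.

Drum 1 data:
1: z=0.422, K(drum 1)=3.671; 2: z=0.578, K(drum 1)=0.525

Drum 1:
Material balance + equilibrium reduce to Σ zᵢ(Kᵢ−1)/(1+ψ₁(Kᵢ−1)) = 0.
g(0) = ΣzᵢKᵢ − 1 = 0.853 and g(1) = 1 − Σzᵢ/Kᵢ = -0.216, so a root lies in (0, 1).
Iterate (Newton) starting at ψ₁ = 0.56:
  ψ₁ = 0.560: g = 0.0776, g' = -0.725 → ψ₁ = 0.667
  ψ₁ = 0.667: g = 0.0034, g' = -0.669 → ψ₁ = 0.672
Converged at ψ₁ = 0.672.
Drum-1 compositions:
  1: x = 0.151, y = 0.554
  2: x = 0.849, y = 0.446
Drum-2 feed = drum-1 vapor: z₂ = (0.5543, 0.4457).
Drum 2:
Material balance + equilibrium reduce to Σ zᵢ(Kᵢ−1)/(1+ψ₂(Kᵢ−1)) = 0.
Check two-phase: ΣzᵢKᵢ = 1.248 > 1 and Σzᵢ/Kᵢ = 1.817 > 1, so g(0) = 0.248 > 0 and g(1) = -0.817 < 0.
Binary case is linear: z₁(K₁−1)(1+ψ₂(K₂−1)) + z₂(K₂−1)(1+ψ₂(K₁−1)) = 0
⇒ ψ₂ = [z₁(K₁−1)+z₂(K₂−1)] / [−(K₁−1)(K₂−1)] = 0.2479/0.7245 = 0.342
  1: x = 0.411, y = 0.830
  2: x = 0.589, y = 0.170

x_2 (drum 2) = 0.589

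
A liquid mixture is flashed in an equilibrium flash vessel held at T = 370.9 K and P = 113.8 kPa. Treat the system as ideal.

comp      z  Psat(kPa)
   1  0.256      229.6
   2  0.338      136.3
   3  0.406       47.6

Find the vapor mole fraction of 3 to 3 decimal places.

y_3 = 0.197

Raoult's law: Kᵢ = Pᵢˢᵃᵗ/P = Pᵢˢᵃᵗ/113.8.
  K_1 = 229.6/113.8 = 2.01757, K_2 = 136.3/113.8 = 1.19772, K_3 = 47.6/113.8 = 0.41828
Material balance + equilibrium reduce to Σ zᵢ(Kᵢ−1)/(1+V/F(Kᵢ−1)) = 0.
g(0) = ΣzᵢKᵢ − 1 = 0.091 and g(1) = 1 − Σzᵢ/Kᵢ = -0.380, so a root lies in (0, 1).
Iterate (Newton) starting at V/F = 0.39:
  V/F = 0.390: g = -0.0570, g' = -0.377 → V/F = 0.239
  V/F = 0.239: g = -0.0010, g' = -0.369 → V/F = 0.236
Converged at V/F = 0.236.
Compositions from xᵢ = zᵢ/(1+V/F(Kᵢ−1)), yᵢ = Kᵢxᵢ:
  1: x = 0.206, y = 0.416
  2: x = 0.323, y = 0.387
  3: x = 0.471, y = 0.197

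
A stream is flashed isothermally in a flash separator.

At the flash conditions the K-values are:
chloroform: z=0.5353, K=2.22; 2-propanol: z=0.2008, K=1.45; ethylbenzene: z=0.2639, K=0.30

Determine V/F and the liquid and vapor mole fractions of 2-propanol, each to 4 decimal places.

V/F = 0.7737, x_2-propanol = 0.1489, y_2-propanol = 0.2160

Newton iteration, V/F⁰ = 0.5:
  V/F = 0.5000: g = 0.19519, g' = -0.6405 → V/F = 0.8047
  V/F = 0.8047: g = -0.02716, g' = -0.9029 → V/F = 0.7747
  V/F = 0.7747: g = -0.00082, g' = -0.8501 → V/F = 0.7737
Converged at V/F = 0.7737.
Compositions from xᵢ = zᵢ/(1+V/F(Kᵢ−1)), yᵢ = Kᵢxᵢ:
  chloroform: x = 0.2754, y = 0.6113
  2-propanol: x = 0.1489, y = 0.2160
  ethylbenzene: x = 0.5757, y = 0.1727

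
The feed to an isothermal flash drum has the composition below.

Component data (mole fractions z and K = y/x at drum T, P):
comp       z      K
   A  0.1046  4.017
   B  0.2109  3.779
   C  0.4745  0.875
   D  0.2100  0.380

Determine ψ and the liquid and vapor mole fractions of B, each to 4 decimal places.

ψ = 0.7098, x_B = 0.0709, y_B = 0.2681

Newton–Raphson from ψ = 0.5:
  ψ = 0.5000: g = 0.11912, g' = -0.6146 → ψ = 0.6938
  ψ = 0.6938: g = 0.00874, g' = -0.5470 → ψ = 0.7098
Converged at ψ = 0.7098.
Compositions from xᵢ = zᵢ/(1+ψ(Kᵢ−1)), yᵢ = Kᵢxᵢ:
  A: x = 0.0333, y = 0.1338
  B: x = 0.0709, y = 0.2681
  C: x = 0.5207, y = 0.4556
  D: x = 0.3751, y = 0.1425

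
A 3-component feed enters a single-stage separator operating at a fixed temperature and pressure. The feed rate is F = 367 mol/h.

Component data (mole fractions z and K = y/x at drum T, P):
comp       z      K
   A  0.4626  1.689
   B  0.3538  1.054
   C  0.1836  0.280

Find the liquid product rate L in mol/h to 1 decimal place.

Newton–Raphson from β = 0.5:
  β = 0.5000: g = 0.04912, g' = -0.3548 → β = 0.6384
  β = 0.6384: g = -0.00482, g' = -0.4329 → β = 0.6273
  β = 0.6273: g = -0.00005, g' = -0.4246 → β = 0.6272
Converged at β = 0.6272.
Then V = β·F = 0.6272·367 = 230.2 mol/h and L = F − V = 136.8 mol/h.

L = 136.8 mol/h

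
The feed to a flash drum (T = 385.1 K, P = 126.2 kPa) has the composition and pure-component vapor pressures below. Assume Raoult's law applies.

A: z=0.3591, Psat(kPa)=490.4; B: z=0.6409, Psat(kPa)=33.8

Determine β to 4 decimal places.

Raoult's law: Kᵢ = Pᵢˢᵃᵗ/P = Pᵢˢᵃᵗ/126.2.
  K_A = 490.4/126.2 = 3.885895, K_B = 33.8/126.2 = 0.267829
Material balance + equilibrium reduce to Σ zᵢ(Kᵢ−1)/(1+β(Kᵢ−1)) = 0.
g(0) = ΣzᵢKᵢ − 1 = 0.5671 and g(1) = 1 − Σzᵢ/Kᵢ = -1.4854, so a root lies in (0, 1).
Binary case is linear: z₁(K₁−1)(1+β(K₂−1)) + z₂(K₂−1)(1+β(K₁−1)) = 0
⇒ β = [z₁(K₁−1)+z₂(K₂−1)] / [−(K₁−1)(K₂−1)] = 0.56708/2.11297 = 0.2684

β = 0.2684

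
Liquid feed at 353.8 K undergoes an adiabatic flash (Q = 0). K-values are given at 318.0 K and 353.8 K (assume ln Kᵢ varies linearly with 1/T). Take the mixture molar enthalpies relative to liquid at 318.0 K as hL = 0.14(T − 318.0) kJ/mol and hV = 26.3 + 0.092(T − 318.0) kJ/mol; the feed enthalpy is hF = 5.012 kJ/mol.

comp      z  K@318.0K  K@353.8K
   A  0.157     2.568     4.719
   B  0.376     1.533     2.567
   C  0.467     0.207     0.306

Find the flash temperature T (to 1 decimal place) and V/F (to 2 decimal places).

Adiabatic flash: solve Rachford–Rice at each trial T, then check hF = ψ·hV(T) + (1−ψ)·hL(T).
  T = 318.0 K: K = (2.568, 1.533, 0.207), RR gives ψ = 0.101, H_out = 2.660 kJ/mol
  T = 353.8 K: K = (4.719, 2.567, 0.306), RR gives ψ = 0.535, H_out = 18.170 kJ/mol
  T = 335.9 K: K = (3.538, 2.011, 0.254), RR gives ψ = 0.371, H_out = 11.952 kJ/mol
  T = 326.9 K: K = (3.025, 1.761, 0.230), RR gives ψ = 0.257, H_out = 7.898 kJ/mol
  T = 322.4 K: K = (2.788, 1.643, 0.218), RR gives ψ = 0.185, H_out = 5.451 kJ/mol
  T = 320.2 K: K = (2.676, 1.588, 0.213), RR gives ψ = 0.145, H_out = 4.113 kJ/mol
Linear interpolation between T = 320.2 (H_out = 4.113) and T = 322.4 (H_out = 5.451) on hF = 5.012 gives T ≈ 321.7 K, at which ψ = 0.17.

T = 321.7 K, V/F = 0.17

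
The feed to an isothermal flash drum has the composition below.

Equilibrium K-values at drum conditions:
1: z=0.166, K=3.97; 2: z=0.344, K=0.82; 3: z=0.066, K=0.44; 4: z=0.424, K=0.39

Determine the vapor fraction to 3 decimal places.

Material balance + equilibrium reduce to Σ zᵢ(Kᵢ−1)/(1+ψ(Kᵢ−1)) = 0.
Feasibility: ΣzᵢKᵢ = 1.135, Σzᵢ/Kᵢ = 1.699 — both > 1, two phases present.
Newton iteration, ψ⁰ = 0.45:
  ψ = 0.450: g = -0.2623, g' = -0.618 → ψ = 0.026
  ψ = 0.026: g = 0.0956, g' = -1.459 → ψ = 0.091
  ψ = 0.091: g = 0.0122, g' = -1.118 → ψ = 0.102
Converged at ψ = 0.102.

ψ = 0.102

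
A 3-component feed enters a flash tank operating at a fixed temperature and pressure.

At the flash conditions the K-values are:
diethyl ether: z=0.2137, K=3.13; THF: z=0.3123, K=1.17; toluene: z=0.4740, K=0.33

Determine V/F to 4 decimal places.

V/F = 0.2050

Material balance + equilibrium reduce to Σ zᵢ(Kᵢ−1)/(1+V/F(Kᵢ−1)) = 0.
Feasibility: ΣzᵢKᵢ = 1.1907, Σzᵢ/Kᵢ = 1.7716 — both > 1, two phases present.
Newton iteration, V/F⁰ = 0.46:
  V/F = 0.4600: g = -0.17991, g' = -0.6997 → V/F = 0.2029
  V/F = 0.2029: g = 0.00161, g' = -0.7661 → V/F = 0.2050
Converged at V/F = 0.2050.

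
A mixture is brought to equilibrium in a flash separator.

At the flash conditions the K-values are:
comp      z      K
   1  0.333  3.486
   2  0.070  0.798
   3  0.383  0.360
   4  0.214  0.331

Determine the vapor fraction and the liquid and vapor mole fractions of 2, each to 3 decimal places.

ψ = 0.278, x_2 = 0.074, y_2 = 0.059

Rachford–Rice: g(ψ) = Σ zᵢ(Kᵢ−1)/(1+ψ(Kᵢ−1)) = 0.
Feasibility: ΣzᵢKᵢ = 1.425, Σzᵢ/Kᵢ = 1.894 — both > 1, two phases present.
Newton–Raphson from ψ = 0.48:
  ψ = 0.480: g = -0.2029, g' = -0.966 → ψ = 0.270
  ψ = 0.270: g = 0.0094, g' = -1.112 → ψ = 0.278
Converged at ψ = 0.278.
Compositions from xᵢ = zᵢ/(1+ψ(Kᵢ−1)), yᵢ = Kᵢxᵢ:
  1: x = 0.197, y = 0.686
  2: x = 0.074, y = 0.059
  3: x = 0.466, y = 0.168
  4: x = 0.263, y = 0.087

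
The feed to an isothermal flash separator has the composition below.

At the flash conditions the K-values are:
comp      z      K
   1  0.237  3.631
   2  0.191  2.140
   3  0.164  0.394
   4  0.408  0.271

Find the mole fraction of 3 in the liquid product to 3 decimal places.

Material balance + equilibrium reduce to Σ zᵢ(Kᵢ−1)/(1+V/F(Kᵢ−1)) = 0.
Feasibility: ΣzᵢKᵢ = 1.444, Σzᵢ/Kᵢ = 2.076 — both > 1, two phases present.
Iterate (Newton) starting at V/F = 0.61:
  V/F = 0.610: g = -0.3255, g' = -1.183 → V/F = 0.335
  V/F = 0.335: g = -0.0291, g' = -1.068 → V/F = 0.308
Converged at V/F = 0.308.
Compositions from xᵢ = zᵢ/(1+V/F(Kᵢ−1)), yᵢ = Kᵢxᵢ:
  1: x = 0.131, y = 0.475
  2: x = 0.141, y = 0.303
  3: x = 0.202, y = 0.079
  4: x = 0.526, y = 0.143

x_3 = 0.202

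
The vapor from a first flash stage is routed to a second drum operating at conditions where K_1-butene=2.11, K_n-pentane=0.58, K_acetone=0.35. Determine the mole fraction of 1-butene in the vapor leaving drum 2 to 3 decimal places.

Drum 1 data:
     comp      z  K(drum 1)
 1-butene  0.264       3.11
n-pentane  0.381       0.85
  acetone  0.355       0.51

y_1-butene (drum 2) = 0.670

Drum 1:
Newton–Raphson from ψ₁ = 0.36:
  ψ₁ = 0.360: g = 0.0450, g' = -0.515 → ψ₁ = 0.447
  ψ₁ = 0.447: g = 0.0025, g' = -0.461 → ψ₁ = 0.453
Converged at ψ₁ = 0.453.
Drum-1 compositions:
  1-butene: x = 0.135, y = 0.420
  n-pentane: x = 0.409, y = 0.347
  acetone: x = 0.456, y = 0.233
Drum-2 feed = drum-1 vapor: z₂ = (0.4199, 0.3474, 0.2327).
Drum 2:
Material balance + equilibrium reduce to Σ zᵢ(Kᵢ−1)/(1+ψ₂(Kᵢ−1)) = 0.
Check two-phase: ΣzᵢKᵢ = 1.169 > 1 and Σzᵢ/Kᵢ = 1.463 > 1, so g(0) = 0.169 > 0 and g(1) = -0.463 < 0.
Iterate (Newton) starting at ψ₂ = 0.44:
  ψ₂ = 0.440: g = -0.0777, g' = -0.519 → ψ₂ = 0.290
Converged at ψ₂ = 0.290.
  1-butene: x = 0.318, y = 0.670
  n-pentane: x = 0.396, y = 0.229
  acetone: x = 0.287, y = 0.100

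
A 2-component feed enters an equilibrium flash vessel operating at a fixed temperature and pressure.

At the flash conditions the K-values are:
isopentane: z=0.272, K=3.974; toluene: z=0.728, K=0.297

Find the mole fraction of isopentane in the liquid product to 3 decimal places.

x_isopentane = 0.191

Rachford–Rice: g(ψ) = Σ zᵢ(Kᵢ−1)/(1+ψ(Kᵢ−1)) = 0.
Feasibility: ΣzᵢKᵢ = 1.297, Σzᵢ/Kᵢ = 2.520 — both > 1, two phases present.
Binary case is linear: z₁(K₁−1)(1+ψ(K₂−1)) + z₂(K₂−1)(1+ψ(K₁−1)) = 0
⇒ ψ = [z₁(K₁−1)+z₂(K₂−1)] / [−(K₁−1)(K₂−1)] = 0.2971/2.0907 = 0.142
Compositions from xᵢ = zᵢ/(1+ψ(Kᵢ−1)), yᵢ = Kᵢxᵢ:
  isopentane: x = 0.191, y = 0.760
  toluene: x = 0.809, y = 0.240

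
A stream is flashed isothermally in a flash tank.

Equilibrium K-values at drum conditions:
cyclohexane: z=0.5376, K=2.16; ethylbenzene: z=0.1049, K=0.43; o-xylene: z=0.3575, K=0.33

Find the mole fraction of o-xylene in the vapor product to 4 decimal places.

Iterate (Newton) starting at ψ = 0.47:
  ψ = 0.4700: g = -0.02771, g' = -0.7085 → ψ = 0.4309
  ψ = 0.4309: g = -0.00021, g' = -0.6987 → ψ = 0.4306
Converged at ψ = 0.4306.
Compositions from xᵢ = zᵢ/(1+ψ(Kᵢ−1)), yᵢ = Kᵢxᵢ:
  cyclohexane: x = 0.3585, y = 0.7744
  ethylbenzene: x = 0.1390, y = 0.0598
  o-xylene: x = 0.5025, y = 0.1658

y_o-xylene = 0.1658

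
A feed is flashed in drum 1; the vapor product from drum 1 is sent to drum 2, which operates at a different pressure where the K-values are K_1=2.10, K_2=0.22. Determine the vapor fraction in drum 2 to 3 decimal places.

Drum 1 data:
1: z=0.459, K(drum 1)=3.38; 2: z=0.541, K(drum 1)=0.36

V/F (drum 2) = 0.660

Drum 1:
Let ψ₁ = V/F and solve Σ zᵢ(Kᵢ−1)/(1+ψ₁(Kᵢ−1)) = 0.
g(0) = ΣzᵢKᵢ − 1 = 0.746 and g(1) = 1 − Σzᵢ/Kᵢ = -0.639, so a root lies in (0, 1).
Binary case is linear: z₁(K₁−1)(1+ψ₁(K₂−1)) + z₂(K₂−1)(1+ψ₁(K₁−1)) = 0
⇒ ψ₁ = [z₁(K₁−1)+z₂(K₂−1)] / [−(K₁−1)(K₂−1)] = 0.7462/1.5232 = 0.490
Drum-1 compositions:
  1: x = 0.212, y = 0.716
  2: x = 0.788, y = 0.284
Drum-2 feed = drum-1 vapor: z₂ = (0.7163, 0.2837).
Drum 2:
Material balance + equilibrium reduce to Σ zᵢ(Kᵢ−1)/(1+ψ₂(Kᵢ−1)) = 0.
g(0) = ΣzᵢKᵢ − 1 = 0.567 and g(1) = 1 − Σzᵢ/Kᵢ = -0.631, so a root lies in (0, 1).
Binary case is linear: z₁(K₁−1)(1+ψ₂(K₂−1)) + z₂(K₂−1)(1+ψ₂(K₁−1)) = 0
⇒ ψ₂ = [z₁(K₁−1)+z₂(K₂−1)] / [−(K₁−1)(K₂−1)] = 0.5666/0.8580 = 0.660
  1: x = 0.415, y = 0.871
  2: x = 0.585, y = 0.129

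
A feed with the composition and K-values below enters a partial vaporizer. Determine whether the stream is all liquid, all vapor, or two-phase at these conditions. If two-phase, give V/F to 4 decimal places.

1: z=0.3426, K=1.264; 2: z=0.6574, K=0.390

ΣzᵢKᵢ = 0.6894; Σzᵢ/Kᵢ = 1.9567.
Since ΣzᵢKᵢ < 1 the mixture is below its bubble point — single liquid phase.

all liquid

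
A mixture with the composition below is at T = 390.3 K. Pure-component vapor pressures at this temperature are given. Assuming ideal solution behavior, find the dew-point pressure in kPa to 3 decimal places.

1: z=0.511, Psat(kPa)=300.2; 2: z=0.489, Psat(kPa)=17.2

At the dew point ψ → 1, so Σzᵢ/Kᵢ = 1 with Kᵢ = Pᵢˢᵃᵗ/P ⇒ 1/P = Σzᵢ/Pᵢˢᵃᵗ.
1/P = 0.511/300.2 + 0.489/17.2 = 0.030132 ⇒ P = 33.187 kPa

Pdew = 33.187 kPa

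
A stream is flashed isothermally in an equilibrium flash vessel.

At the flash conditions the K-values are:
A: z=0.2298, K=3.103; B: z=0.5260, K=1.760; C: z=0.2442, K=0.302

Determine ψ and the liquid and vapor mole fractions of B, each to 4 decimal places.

Let ψ = V/F and solve Σ zᵢ(Kᵢ−1)/(1+ψ(Kᵢ−1)) = 0.
Feasibility: ΣzᵢKᵢ = 1.7126, Σzᵢ/Kᵢ = 1.1815 — both > 1, two phases present.
Iterate (Newton) starting at ψ = 0.46:
  ψ = 0.4600: g = 0.29078, g' = -0.6875 → ψ = 0.8830
  ψ = 0.8830: g = -0.03585, g' = -1.0415 → ψ = 0.8485
  ψ = 0.8485: g = -0.00147, g' = -0.9591 → ψ = 0.8470
Converged at ψ = 0.8470.
Compositions from xᵢ = zᵢ/(1+ψ(Kᵢ−1)), yᵢ = Kᵢxᵢ:
  A: x = 0.0826, y = 0.2564
  B: x = 0.3200, y = 0.5632
  C: x = 0.5974, y = 0.1804

ψ = 0.8470, x_B = 0.3200, y_B = 0.5632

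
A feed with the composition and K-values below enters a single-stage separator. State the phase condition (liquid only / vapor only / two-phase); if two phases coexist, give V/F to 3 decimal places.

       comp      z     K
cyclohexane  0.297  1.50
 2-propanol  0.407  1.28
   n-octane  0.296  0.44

two-phase, V/F = 0.453

ΣzᵢKᵢ = 1.097; Σzᵢ/Kᵢ = 1.189.
Both exceed 1, so a two-phase solution exists.
Newton–Raphson from ψ = 0.48:
  ψ = 0.480: g = -0.0065, g' = -0.247 → ψ = 0.454
  ψ = 0.454: g = -0.0001, g' = -0.241 → ψ = 0.453
Converged at ψ = 0.453.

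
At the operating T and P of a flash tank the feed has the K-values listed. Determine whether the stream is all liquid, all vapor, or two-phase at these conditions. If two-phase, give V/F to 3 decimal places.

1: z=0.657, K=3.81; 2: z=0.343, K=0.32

two-phase, V/F = 0.844

ΣzᵢKᵢ = 2.613; Σzᵢ/Kᵢ = 1.244.
Both exceed 1, so a two-phase solution exists.
Binary case is linear: z₁(K₁−1)(1+ψ(K₂−1)) + z₂(K₂−1)(1+ψ(K₁−1)) = 0
⇒ ψ = [z₁(K₁−1)+z₂(K₂−1)] / [−(K₁−1)(K₂−1)] = 1.6129/1.9108 = 0.844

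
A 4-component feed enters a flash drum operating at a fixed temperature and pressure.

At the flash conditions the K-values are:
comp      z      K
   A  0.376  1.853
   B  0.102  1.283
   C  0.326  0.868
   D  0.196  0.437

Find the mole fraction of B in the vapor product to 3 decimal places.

y_B = 0.110

Rachford–Rice: g(V/F) = Σ zᵢ(Kᵢ−1)/(1+V/F(Kᵢ−1)) = 0.
g(0) = ΣzᵢKᵢ − 1 = 0.196 and g(1) = 1 − Σzᵢ/Kᵢ = -0.107, so a root lies in (0, 1).
Newton–Raphson from V/F = 0.56:
  V/F = 0.560: g = 0.0343, g' = -0.271 → V/F = 0.687
  V/F = 0.687: g = -0.0009, g' = -0.287 → V/F = 0.684
Converged at V/F = 0.684.
Compositions from xᵢ = zᵢ/(1+V/F(Kᵢ−1)), yᵢ = Kᵢxᵢ:
  A: x = 0.237, y = 0.440
  B: x = 0.085, y = 0.110
  C: x = 0.358, y = 0.311
  D: x = 0.319, y = 0.139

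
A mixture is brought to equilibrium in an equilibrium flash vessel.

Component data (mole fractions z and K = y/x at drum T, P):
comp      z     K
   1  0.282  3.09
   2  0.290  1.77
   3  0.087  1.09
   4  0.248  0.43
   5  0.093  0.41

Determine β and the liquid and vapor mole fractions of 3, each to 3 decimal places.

Let β = V/F and solve Σ zᵢ(Kᵢ−1)/(1+β(Kᵢ−1)) = 0.
Check two-phase: ΣzᵢKᵢ = 1.624 > 1 and Σzᵢ/Kᵢ = 1.138 > 1, so g(0) = 0.624 > 0 and g(1) = -0.138 < 0.
Newton–Raphson from β = 0.5:
  β = 0.500: g = 0.1814, g' = -0.608 → β = 0.799
  β = 0.799: g = 0.0032, g' = -0.627 → β = 0.804
Converged at β = 0.804.
Compositions from xᵢ = zᵢ/(1+β(Kᵢ−1)), yᵢ = Kᵢxᵢ:
  1: x = 0.105, y = 0.325
  2: x = 0.179, y = 0.317
  3: x = 0.081, y = 0.088
  4: x = 0.458, y = 0.197
  5: x = 0.177, y = 0.073

β = 0.804, x_3 = 0.081, y_3 = 0.088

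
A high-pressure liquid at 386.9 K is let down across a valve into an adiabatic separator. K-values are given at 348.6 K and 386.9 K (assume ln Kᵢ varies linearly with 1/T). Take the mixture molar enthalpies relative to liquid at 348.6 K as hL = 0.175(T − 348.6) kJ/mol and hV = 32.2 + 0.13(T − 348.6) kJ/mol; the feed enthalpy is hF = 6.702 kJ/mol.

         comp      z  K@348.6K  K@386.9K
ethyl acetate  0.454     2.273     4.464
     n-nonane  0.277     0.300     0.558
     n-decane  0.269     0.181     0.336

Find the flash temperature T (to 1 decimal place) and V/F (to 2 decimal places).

Adiabatic flash: solve Rachford–Rice at each trial T, then check hF = ψ·hV(T) + (1−ψ)·hL(T).
  T = 348.6 K: K = (2.273, 0.300, 0.181), RR gives ψ = 0.169, H_out = 5.442 kJ/mol
  T = 386.9 K: K = (4.464, 0.558, 0.336), RR gives ψ = 0.648, H_out = 26.439 kJ/mol
  T = 367.8 K: K = (3.245, 0.416, 0.251), RR gives ψ = 0.435, H_out = 16.988 kJ/mol
  T = 358.2 K: K = (2.729, 0.355, 0.214), RR gives ψ = 0.318, H_out = 11.774 kJ/mol
  T = 353.4 K: K = (2.494, 0.327, 0.197), RR gives ψ = 0.249, H_out = 8.810 kJ/mol
  T = 351.0 K: K = (2.381, 0.313, 0.189), RR gives ψ = 0.211, H_out = 7.188 kJ/mol
Linear interpolation between T = 348.6 (H_out = 5.442) and T = 351.0 (H_out = 7.188) on hF = 6.702 gives T ≈ 350.3 K, at which ψ = 0.20.

T = 350.3 K, V/F = 0.20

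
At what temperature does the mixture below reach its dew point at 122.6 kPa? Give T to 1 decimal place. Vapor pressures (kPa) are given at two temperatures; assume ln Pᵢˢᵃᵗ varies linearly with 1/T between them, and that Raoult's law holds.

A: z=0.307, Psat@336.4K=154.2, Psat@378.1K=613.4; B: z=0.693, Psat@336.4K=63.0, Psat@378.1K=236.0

Dew-point temperature: Σzᵢ·P/Pᵢˢᵃᵗ(T) = 1. Interpolate ln Pᵢˢᵃᵗ = aᵢ + bᵢ/T.
  T = 336.4 K: ΣzᵢP/Pᵢˢᵃᵗ = 1.5927
  T = 378.1 K: ΣzᵢP/Pᵢˢᵃᵗ = 0.4214
  T = 357.2 K: ΣzᵢP/Pᵢˢᵃᵗ = 0.7892
  T = 346.8 K: ΣzᵢP/Pᵢˢᵃᵗ = 1.1094
  T = 352.0 K: ΣzᵢP/Pᵢˢᵃᵗ = 0.9334
  T = 349.4 K: ΣzᵢP/Pᵢˢᵃᵗ = 1.0169
Interpolating between 349.4 K and 352.0 K gives T ≈ 349.9 K.

T = 349.9 K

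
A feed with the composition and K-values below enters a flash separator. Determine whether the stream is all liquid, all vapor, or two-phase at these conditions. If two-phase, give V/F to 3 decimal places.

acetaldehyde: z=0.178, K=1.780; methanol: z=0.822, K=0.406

all liquid

ΣzᵢKᵢ = 0.651; Σzᵢ/Kᵢ = 2.125.
Since ΣzᵢKᵢ < 1 the mixture is below its bubble point — single liquid phase.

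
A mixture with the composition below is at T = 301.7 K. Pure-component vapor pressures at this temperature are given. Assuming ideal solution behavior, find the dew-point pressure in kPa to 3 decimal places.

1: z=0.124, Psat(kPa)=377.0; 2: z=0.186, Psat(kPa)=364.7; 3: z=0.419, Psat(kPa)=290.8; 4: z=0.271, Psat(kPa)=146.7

Pdew = 242.302 kPa

At the dew point ψ → 1, so Σzᵢ/Kᵢ = 1 with Kᵢ = Pᵢˢᵃᵗ/P ⇒ 1/P = Σzᵢ/Pᵢˢᵃᵗ.
1/P = 0.124/377.0 + 0.186/364.7 + 0.419/290.8 + 0.271/146.7 = 0.004127 ⇒ P = 242.302 kPa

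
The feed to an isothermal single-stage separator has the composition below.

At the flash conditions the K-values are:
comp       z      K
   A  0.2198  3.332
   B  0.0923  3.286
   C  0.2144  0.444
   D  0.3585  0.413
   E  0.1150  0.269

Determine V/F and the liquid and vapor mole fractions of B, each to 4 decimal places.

Rachford–Rice: g(V/F) = Σ zᵢ(Kᵢ−1)/(1+V/F(Kᵢ−1)) = 0.
Feasibility: ΣzᵢKᵢ = 1.3099, Σzᵢ/Kᵢ = 1.8725 — both > 1, two phases present.
Iterate (Newton) starting at V/F = 0.5:
  V/F = 0.5000: g = -0.26035, g' = -0.8871 → V/F = 0.2065
  V/F = 0.2065: g = 0.01615, g' = -1.0969 → V/F = 0.2212
  V/F = 0.2212: g = 0.00020, g' = -1.0697 → V/F = 0.2214
Converged at V/F = 0.2214.
Compositions from xᵢ = zᵢ/(1+V/F(Kᵢ−1)), yᵢ = Kᵢxᵢ:
  A: x = 0.1450, y = 0.4830
  B: x = 0.0613, y = 0.2014
  C: x = 0.2445, y = 0.1086
  D: x = 0.4121, y = 0.1702
  E: x = 0.1372, y = 0.0369

V/F = 0.2214, x_B = 0.0613, y_B = 0.2014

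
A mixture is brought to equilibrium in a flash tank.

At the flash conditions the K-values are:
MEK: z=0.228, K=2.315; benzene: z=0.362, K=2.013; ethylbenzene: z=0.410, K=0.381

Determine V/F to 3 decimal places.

Rachford–Rice: g(V/F) = Σ zᵢ(Kᵢ−1)/(1+V/F(Kᵢ−1)) = 0.
g(0) = ΣzᵢKᵢ − 1 = 0.413 and g(1) = 1 − Σzᵢ/Kᵢ = -0.354, so a root lies in (0, 1).
Iterate (Newton) starting at V/F = 0.65:
  V/F = 0.650: g = -0.0419, g' = -0.689 → V/F = 0.589
  V/F = 0.589: g = -0.0010, g' = -0.660 → V/F = 0.588
Converged at V/F = 0.588.

V/F = 0.588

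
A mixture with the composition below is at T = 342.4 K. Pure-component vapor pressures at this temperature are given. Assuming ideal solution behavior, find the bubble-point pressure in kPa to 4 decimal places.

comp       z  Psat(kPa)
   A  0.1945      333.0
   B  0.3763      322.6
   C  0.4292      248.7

At the bubble point ψ → 0, so ΣzᵢKᵢ = 1 with Kᵢ = Pᵢˢᵃᵗ/P ⇒ P = ΣzᵢPᵢˢᵃᵗ.
P = 0.1945·333.0 + 0.3763·322.6 + 0.4292·248.7 = 292.9049 kPa

Pbub = 292.9049 kPa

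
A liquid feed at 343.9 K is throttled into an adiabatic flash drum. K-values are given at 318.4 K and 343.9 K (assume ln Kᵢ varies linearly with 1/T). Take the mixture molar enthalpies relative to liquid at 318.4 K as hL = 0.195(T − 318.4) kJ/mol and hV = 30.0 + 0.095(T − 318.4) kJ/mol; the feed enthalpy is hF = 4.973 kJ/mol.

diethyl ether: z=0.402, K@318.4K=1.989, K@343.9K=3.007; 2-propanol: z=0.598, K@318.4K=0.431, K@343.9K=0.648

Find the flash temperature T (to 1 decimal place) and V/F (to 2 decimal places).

Adiabatic flash: solve Rachford–Rice at each trial T, then check hF = ψ·hV(T) + (1−ψ)·hL(T).
  T = 318.4 K: K = (1.989, 0.431), RR gives ψ = 0.102, H_out = 3.056 kJ/mol
  T = 343.9 K: K = (3.007, 0.648), RR gives ψ = 0.844, H_out = 28.143 kJ/mol
  T = 331.1 K: K = (2.463, 0.532), RR gives ψ = 0.451, H_out = 15.424 kJ/mol
  T = 324.8 K: K = (2.220, 0.480), RR gives ψ = 0.283, H_out = 9.568 kJ/mol
  T = 321.6 K: K = (2.102, 0.455), RR gives ψ = 0.196, H_out = 6.427 kJ/mol
  T = 320.0 K: K = (2.045, 0.443), RR gives ψ = 0.150, H_out = 4.776 kJ/mol
Linear interpolation between T = 320.0 (H_out = 4.776) and T = 321.6 (H_out = 6.427) on hF = 4.973 gives T ≈ 320.2 K, at which ψ = 0.16.

T = 320.2 K, V/F = 0.16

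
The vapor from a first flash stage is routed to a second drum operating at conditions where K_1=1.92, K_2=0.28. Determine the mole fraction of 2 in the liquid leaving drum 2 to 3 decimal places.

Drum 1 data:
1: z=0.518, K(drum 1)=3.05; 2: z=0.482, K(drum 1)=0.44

Drum 1:
Iterate (Newton) starting at ψ₁ = 0.5:
  ψ₁ = 0.500: g = 0.1495, g' = -0.822 → ψ₁ = 0.682
  ψ₁ = 0.682: g = 0.0063, g' = -0.774 → ψ₁ = 0.690
Converged at ψ₁ = 0.690.
Drum-1 compositions:
  1: x = 0.215, y = 0.654
  2: x = 0.785, y = 0.346
Drum-2 feed = drum-1 vapor: z₂ = (0.6544, 0.3456).
Drum 2:
Binary case is linear: z₁(K₁−1)(1+ψ₂(K₂−1)) + z₂(K₂−1)(1+ψ₂(K₁−1)) = 0
⇒ ψ₂ = [z₁(K₁−1)+z₂(K₂−1)] / [−(K₁−1)(K₂−1)] = 0.3532/0.6624 = 0.533
  1: x = 0.439, y = 0.843
  2: x = 0.561, y = 0.157

x_2 (drum 2) = 0.561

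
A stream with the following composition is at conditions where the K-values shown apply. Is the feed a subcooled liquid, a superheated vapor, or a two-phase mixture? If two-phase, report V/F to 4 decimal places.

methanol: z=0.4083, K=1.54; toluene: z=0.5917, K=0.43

ΣzᵢKᵢ = 0.8832; Σzᵢ/Kᵢ = 1.6412.
Since ΣzᵢKᵢ < 1 the mixture is below its bubble point — single liquid phase.

subcooled liquid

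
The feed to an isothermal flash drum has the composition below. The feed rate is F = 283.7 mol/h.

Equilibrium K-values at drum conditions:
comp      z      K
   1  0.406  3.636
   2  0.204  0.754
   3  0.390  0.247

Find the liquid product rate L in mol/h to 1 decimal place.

Rachford–Rice: g(V/F) = Σ zᵢ(Kᵢ−1)/(1+V/F(Kᵢ−1)) = 0.
Check two-phase: ΣzᵢKᵢ = 1.726 > 1 and Σzᵢ/Kᵢ = 1.961 > 1, so g(0) = 0.726 > 0 and g(1) = -0.961 < 0.
Iterate (Newton) starting at V/F = 0.5:
  V/F = 0.500: g = -0.0665, g' = -1.110 → V/F = 0.440
Converged at V/F = 0.440.
Then V = V/F·F = 0.4400·283.7 = 124.8 mol/h and L = F − V = 158.9 mol/h.

L = 158.9 mol/h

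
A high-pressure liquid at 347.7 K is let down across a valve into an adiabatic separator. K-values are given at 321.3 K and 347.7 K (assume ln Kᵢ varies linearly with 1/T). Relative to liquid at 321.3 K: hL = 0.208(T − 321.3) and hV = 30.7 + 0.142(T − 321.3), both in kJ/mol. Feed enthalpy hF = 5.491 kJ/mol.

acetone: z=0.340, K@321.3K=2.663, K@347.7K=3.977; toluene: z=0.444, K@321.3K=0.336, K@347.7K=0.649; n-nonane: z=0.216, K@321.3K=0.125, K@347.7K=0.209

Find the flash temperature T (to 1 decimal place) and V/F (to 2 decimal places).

Adiabatic flash: solve Rachford–Rice at each trial T, then check hF = ψ·hV(T) + (1−ψ)·hL(T).
  T = 321.3 K: K = (2.663, 0.336, 0.125), RR gives ψ = 0.067, H_out = 2.042 kJ/mol
  T = 347.7 K: K = (3.977, 0.649, 0.209), RR gives ψ = 0.431, H_out = 17.986 kJ/mol
  T = 334.5 K: K = (3.280, 0.473, 0.163), RR gives ψ = 0.246, H_out = 10.091 kJ/mol
  T = 327.9 K: K = (2.962, 0.400, 0.143), RR gives ψ = 0.159, H_out = 6.177 kJ/mol
  T = 324.6 K: K = (2.810, 0.367, 0.134), RR gives ψ = 0.114, H_out = 4.151 kJ/mol
  T = 326.2 K: K = (2.883, 0.383, 0.138), RR gives ψ = 0.136, H_out = 5.142 kJ/mol
Linear interpolation between T = 326.2 (H_out = 5.142) and T = 327.9 (H_out = 6.177) on hF = 5.491 gives T ≈ 326.8 K, at which ψ = 0.14.

T = 326.8 K, V/F = 0.14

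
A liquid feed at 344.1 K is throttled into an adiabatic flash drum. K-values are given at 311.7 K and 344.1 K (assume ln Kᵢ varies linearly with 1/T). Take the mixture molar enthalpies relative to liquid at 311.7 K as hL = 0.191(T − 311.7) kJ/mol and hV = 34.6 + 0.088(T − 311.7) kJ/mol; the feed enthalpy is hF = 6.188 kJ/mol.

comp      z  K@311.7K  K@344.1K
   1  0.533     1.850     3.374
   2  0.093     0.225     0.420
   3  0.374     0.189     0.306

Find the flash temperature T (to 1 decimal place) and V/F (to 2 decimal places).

Adiabatic flash: solve Rachford–Rice at each trial T, then check hF = ψ·hV(T) + (1−ψ)·hL(T).
  T = 311.7 K: K = (1.850, 0.225, 0.189), RR gives ψ = 0.114, H_out = 3.932 kJ/mol
  T = 344.1 K: K = (3.374, 0.420, 0.306), RR gives ψ = 0.595, H_out = 24.790 kJ/mol
  T = 327.9 K: K = (2.536, 0.312, 0.243), RR gives ψ = 0.413, H_out = 16.692 kJ/mol
  T = 319.8 K: K = (2.175, 0.266, 0.215), RR gives ψ = 0.290, H_out = 11.349 kJ/mol
  T = 315.8 K: K = (2.010, 0.245, 0.202), RR gives ψ = 0.213, H_out = 8.051 kJ/mol
  T = 313.8 K: K = (1.931, 0.235, 0.196), RR gives ψ = 0.167, H_out = 6.155 kJ/mol
Linear interpolation between T = 313.8 (H_out = 6.155) and T = 315.8 (H_out = 8.051) on hF = 6.188 gives T ≈ 313.8 K, at which ψ = 0.17.

T = 313.8 K, V/F = 0.17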